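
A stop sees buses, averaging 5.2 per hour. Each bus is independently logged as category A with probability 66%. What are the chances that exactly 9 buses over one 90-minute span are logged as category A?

Thinning: the buses that are logged as category A themselves form a Poisson process with rate 0.66 × 5.2 = 3.432 per hour.
Over the interval, μ = 3.432 × 1.5 = 5.148 (a 90-minute span = 1.5 hours).
P(N = 9) = e^(−5.148) · 5.148^9/9! ≈ 0.0407.

0.0407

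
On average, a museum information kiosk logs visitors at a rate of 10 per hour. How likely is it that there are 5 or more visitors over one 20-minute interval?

0.2435

Over the interval, μ = 10 × 1/3 ≈ 3.33333 (a 20-minute interval = 1/3 hours).
P(N ≥ 5) = 1 − P(N ≤ 4) = 1 − Σ_{j=0}^{4} e^(−μ) μ^j/j! ≈ 0.2435.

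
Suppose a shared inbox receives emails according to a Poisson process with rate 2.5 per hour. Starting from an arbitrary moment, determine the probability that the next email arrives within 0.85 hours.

Inter-arrival times are exponential with rate λ = 2.5 per hour.
P(T ≤ 0.85) = 1 − e^(−λt) = 1 − e^(−2.5 × 0.85) = 1 − e^(−2.125) ≈ 0.8806.

0.8806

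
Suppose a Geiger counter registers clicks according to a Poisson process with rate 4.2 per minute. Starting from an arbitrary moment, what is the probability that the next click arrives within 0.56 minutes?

0.9048

Inter-arrival times are exponential with rate λ = 4.2 per minute.
P(T ≤ 0.56) = 1 − e^(−λt) = 1 − e^(−4.2 × 0.56) = 1 − e^(−2.352) ≈ 0.9048.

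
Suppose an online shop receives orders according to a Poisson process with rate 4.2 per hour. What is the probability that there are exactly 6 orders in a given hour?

With mean μ = 4.2 per hour,
P(N = 6) = e^(−μ) μ^6/6! = e^(−4.2) · 4.2^6/720 ≈ 0.1143.

0.1143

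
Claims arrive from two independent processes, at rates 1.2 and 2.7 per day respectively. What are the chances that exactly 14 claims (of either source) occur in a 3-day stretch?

Independent Poisson processes superpose: combined rate λ = 1.2 + 2.7 = 3.9 per day.
Over the interval, μ = 3.9 × 3 = 11.7 (a 3-day stretch = 3 days).
P(N = 14) = e^(−11.7) · 11.7^14/14! ≈ 0.0857.

0.0857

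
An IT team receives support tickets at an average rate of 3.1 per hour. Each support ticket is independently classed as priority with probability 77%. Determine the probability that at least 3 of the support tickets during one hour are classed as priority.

Thinning: the support tickets that are classed as priority themselves form a Poisson process with rate 0.77 × 3.1 = 2.387 per hour.
So μ = 2.387.
P(N ≥ 3) = 1 − P(N ≤ 2) ≈ 0.4269.

0.4269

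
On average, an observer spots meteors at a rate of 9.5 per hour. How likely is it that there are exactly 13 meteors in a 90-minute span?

0.1039

Over the interval, μ = 9.5 × 1.5 = 14.25 (a 90-minute span = 1.5 hours).
P(N = 13) = e^(−μ) μ^13/13! = e^(−14.25) · 14.25^13/6227020800 ≈ 0.1039.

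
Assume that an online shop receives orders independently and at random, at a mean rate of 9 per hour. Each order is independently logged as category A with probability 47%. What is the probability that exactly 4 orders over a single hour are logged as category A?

Thinning: the orders that are logged as category A themselves form a Poisson process with rate 0.47 × 9 = 4.23 per hour.
So μ = 4.23.
P(N = 4) = e^(−4.23) · 4.23^4/4! ≈ 0.1941.

0.1941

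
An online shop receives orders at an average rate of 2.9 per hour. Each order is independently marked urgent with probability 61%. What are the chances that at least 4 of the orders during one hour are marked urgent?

Thinning: the orders that are marked urgent themselves form a Poisson process with rate 0.61 × 2.9 = 1.769 per hour.
So μ = 1.769.
P(N ≥ 4) = 1 − P(N ≤ 3) ≈ 0.1038.

0.1038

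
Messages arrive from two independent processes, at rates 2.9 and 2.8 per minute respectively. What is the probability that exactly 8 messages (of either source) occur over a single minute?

0.0925

Independent Poisson processes superpose: combined rate λ = 2.9 + 2.8 = 5.7 per minute.
So μ = 5.7.
P(N = 8) = e^(−5.7) · 5.7^8/8! ≈ 0.0925.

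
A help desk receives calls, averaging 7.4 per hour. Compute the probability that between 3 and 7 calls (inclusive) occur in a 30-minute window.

Over the interval, μ = 7.4 × 0.5 = 3.7 (a 30-minute window = 0.5 hours).
P(3 ≤ N ≤ 7) = Σ_{j=3}^{7} e^(−3.7) · 3.7^j/j! ≈ 0.6793.

0.6793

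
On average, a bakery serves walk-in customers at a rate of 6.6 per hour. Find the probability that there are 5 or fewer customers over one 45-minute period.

0.6247

Over the interval, μ = 6.6 × 0.75 = 4.95 (a 45-minute period = 0.75 hours).
P(N ≤ 5) = Σ_{j=0}^{5} e^(−μ) μ^j/j! ≈ 0.6247.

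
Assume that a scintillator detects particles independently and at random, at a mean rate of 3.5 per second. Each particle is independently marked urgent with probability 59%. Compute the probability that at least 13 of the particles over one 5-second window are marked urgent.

0.2402

Thinning: the particles that are marked urgent themselves form a Poisson process with rate 0.59 × 3.5 = 2.065 per second.
Over the interval, μ = 2.065 × 5 = 10.325 (a 5-second window = 5 seconds).
P(N ≥ 13) = 1 − P(N ≤ 12) ≈ 0.2402.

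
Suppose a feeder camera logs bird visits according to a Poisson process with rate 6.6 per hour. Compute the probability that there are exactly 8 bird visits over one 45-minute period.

Over the interval, μ = 6.6 × 0.75 = 4.95 (a 45-minute period = 0.75 hours).
P(N = 8) = e^(−μ) μ^8/8! = e^(−4.95) · 4.95^8/40320 ≈ 0.0633.

0.0633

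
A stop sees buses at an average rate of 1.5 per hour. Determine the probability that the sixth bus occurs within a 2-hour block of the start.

Over the interval, μ = 1.5 × 2 = 3 (a 2-hour block = 2 hours).
The sixth arrival falls in the interval iff at least 6 events occur there: P(S_6 ≤ t) = P(N ≥ 6) = 1 − P(N ≤ 5) ≈ 0.0839.

0.0839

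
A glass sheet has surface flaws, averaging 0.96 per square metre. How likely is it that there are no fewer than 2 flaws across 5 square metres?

0.9523

Over the interval, μ = 0.96 × 5 = 4.8 (5 square metres).
P(N ≥ 2) = 1 − P(N ≤ 1) = 1 − Σ_{j=0}^{1} e^(−μ) μ^j/j! ≈ 0.9523.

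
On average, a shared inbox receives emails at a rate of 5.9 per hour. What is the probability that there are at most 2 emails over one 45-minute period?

Over the interval, μ = 5.9 × 0.75 = 4.425 (a 45-minute period = 0.75 hours).
P(N ≤ 2) = Σ_{j=0}^{2} e^(−μ) μ^j/j! ≈ 0.1822.

0.1822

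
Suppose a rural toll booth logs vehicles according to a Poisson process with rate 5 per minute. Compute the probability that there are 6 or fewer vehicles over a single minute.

0.7622

With mean μ = 5 per minute,
P(N ≤ 6) = Σ_{j=0}^{6} e^(−μ) μ^j/j! ≈ 0.7622.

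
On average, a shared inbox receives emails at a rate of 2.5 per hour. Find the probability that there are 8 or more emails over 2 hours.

Over the interval, μ = 2.5 × 2 = 5 (2 hours).
P(N ≥ 8) = 1 − P(N ≤ 7) = 1 − Σ_{j=0}^{7} e^(−μ) μ^j/j! ≈ 0.1334.

0.1334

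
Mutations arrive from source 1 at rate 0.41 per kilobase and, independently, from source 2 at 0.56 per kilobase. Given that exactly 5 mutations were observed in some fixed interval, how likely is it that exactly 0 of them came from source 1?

0.0641

Given the total, each event is independently from source 1 with probability p = λ_1/(λ_1+λ_2) = 0.41/0.97 ≈ 0.4227.
So K ~ Binomial(5, 0.41/0.97): P(K = 0) = C(5,0) · (0.41/0.97)^0 · (0.56/0.97)^5 ≈ 0.0641.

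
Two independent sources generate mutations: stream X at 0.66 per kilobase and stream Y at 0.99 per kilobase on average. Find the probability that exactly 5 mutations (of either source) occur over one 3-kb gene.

Independent Poisson processes superpose: combined rate λ = 0.66 + 0.99 = 1.65 per kilobase.
Over the interval, μ = 1.65 × 3 = 4.95 (a 3-kb gene = 3 kilobases).
P(N = 5) = e^(−4.95) · 4.95^5/5! ≈ 0.1754.

0.1754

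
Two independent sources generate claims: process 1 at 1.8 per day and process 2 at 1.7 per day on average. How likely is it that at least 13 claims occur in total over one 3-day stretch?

0.2580

Independent Poisson processes superpose: combined rate λ = 1.8 + 1.7 = 3.5 per day.
Over the interval, μ = 3.5 × 3 = 10.5 (a 3-day stretch = 3 days).
P(N ≥ 13) = 1 − P(N ≤ 12) ≈ 0.2580.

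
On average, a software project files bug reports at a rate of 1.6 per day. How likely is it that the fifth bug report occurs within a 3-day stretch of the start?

0.5237

Over the interval, μ = 1.6 × 3 = 4.8 (a 3-day stretch = 3 days).
The fifth arrival falls in the interval iff at least 5 events occur there: P(S_5 ≤ t) = P(N ≥ 5) = 1 − P(N ≤ 4) ≈ 0.5237.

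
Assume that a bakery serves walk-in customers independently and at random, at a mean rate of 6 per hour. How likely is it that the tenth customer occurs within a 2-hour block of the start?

Over the interval, μ = 6 × 2 = 12 (a 2-hour block = 2 hours).
The tenth arrival falls in the interval iff at least 10 events occur there: P(S_10 ≤ t) = P(N ≥ 10) = 1 − P(N ≤ 9) ≈ 0.7576.

0.7576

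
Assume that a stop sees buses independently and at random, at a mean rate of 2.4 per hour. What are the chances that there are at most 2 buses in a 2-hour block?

0.1425

Over the interval, μ = 2.4 × 2 = 4.8 (a 2-hour block = 2 hours).
P(N ≤ 2) = Σ_{j=0}^{2} e^(−μ) μ^j/j! ≈ 0.1425.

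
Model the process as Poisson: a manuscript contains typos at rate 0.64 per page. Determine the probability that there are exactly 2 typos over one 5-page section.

0.2087

Over the interval, μ = 0.64 × 5 = 3.2 (a 5-page section = 5 pages).
P(N = 2) = e^(−μ) μ^2/2! = e^(−3.2) · 3.2^2/2 ≈ 0.2087.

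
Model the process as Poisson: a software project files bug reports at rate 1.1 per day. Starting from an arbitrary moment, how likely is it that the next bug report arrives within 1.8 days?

0.8619

Inter-arrival times are exponential with rate λ = 1.1 per day.
P(T ≤ 1.8) = 1 − e^(−λt) = 1 − e^(−1.1 × 1.8) = 1 − e^(−1.98) ≈ 0.8619.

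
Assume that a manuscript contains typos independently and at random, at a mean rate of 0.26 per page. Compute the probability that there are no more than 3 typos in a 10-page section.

0.7360

Over the interval, μ = 0.26 × 10 = 2.6 (a 10-page section = 10 pages).
P(N ≤ 3) = Σ_{j=0}^{3} e^(−μ) μ^j/j! ≈ 0.7360.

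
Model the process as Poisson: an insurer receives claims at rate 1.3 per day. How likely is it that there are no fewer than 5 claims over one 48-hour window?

Over the interval, μ = 1.3 × 2 = 2.6 (a 48-hour window = 2 days).
P(N ≥ 5) = 1 − P(N ≤ 4) = 1 − Σ_{j=0}^{4} e^(−μ) μ^j/j! ≈ 0.1226.

0.1226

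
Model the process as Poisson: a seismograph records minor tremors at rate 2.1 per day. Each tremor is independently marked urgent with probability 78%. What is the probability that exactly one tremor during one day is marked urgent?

0.3184

Thinning: the tremors that are marked urgent themselves form a Poisson process with rate 0.78 × 2.1 = 1.638 per day.
So μ = 1.638.
P(N = 1) = e^(−1.638) · 1.638^1/1! ≈ 0.3184.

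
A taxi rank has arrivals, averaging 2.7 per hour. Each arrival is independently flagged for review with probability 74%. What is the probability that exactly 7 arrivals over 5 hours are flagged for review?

0.0903

Thinning: the arrivals that are flagged for review themselves form a Poisson process with rate 0.74 × 2.7 = 1.998 per hour.
Over the interval, μ = 1.998 × 5 = 9.99 (5 hours).
P(N = 7) = e^(−9.99) · 9.99^7/7! ≈ 0.0903.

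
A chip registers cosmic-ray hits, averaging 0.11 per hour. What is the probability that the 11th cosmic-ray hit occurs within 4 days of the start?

Over the interval, μ = 0.11 × 96 = 10.56 (4 days = 96 hours).
The 11th arrival falls in the interval iff at least 11 events occur there: P(S_11 ≤ t) = P(N ≥ 11) = 1 − P(N ≤ 10) ≈ 0.4867.

0.4867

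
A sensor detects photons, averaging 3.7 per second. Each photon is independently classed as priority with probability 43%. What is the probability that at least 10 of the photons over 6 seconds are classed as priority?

0.4841

Thinning: the photons that are classed as priority themselves form a Poisson process with rate 0.43 × 3.7 = 1.591 per second.
Over the interval, μ = 1.591 × 6 = 9.546 (6 seconds).
P(N ≥ 10) = 1 − P(N ≤ 9) ≈ 0.4841.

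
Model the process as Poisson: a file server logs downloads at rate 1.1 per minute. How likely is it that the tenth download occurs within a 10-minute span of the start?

Over the interval, μ = 1.1 × 10 = 11 (a 10-minute span = 10 minutes).
The tenth arrival falls in the interval iff at least 10 events occur there: P(S_10 ≤ t) = P(N ≥ 10) = 1 − P(N ≤ 9) ≈ 0.6595.

0.6595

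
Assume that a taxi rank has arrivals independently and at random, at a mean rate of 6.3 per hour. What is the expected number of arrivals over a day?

151.2

E[N] = λt = 6.3 × 24 = 151.2 (a day = 24 hours).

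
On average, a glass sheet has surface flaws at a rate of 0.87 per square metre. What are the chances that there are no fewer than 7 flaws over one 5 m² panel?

Over the interval, μ = 0.87 × 5 = 4.35 (a 5 m² panel = 5 square metres).
P(N ≥ 7) = 1 − P(N ≤ 6) = 1 − Σ_{j=0}^{6} e^(−μ) μ^j/j! ≈ 0.1502.

0.1502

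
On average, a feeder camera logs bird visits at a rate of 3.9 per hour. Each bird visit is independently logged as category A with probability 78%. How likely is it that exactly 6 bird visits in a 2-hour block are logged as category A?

0.1605

Thinning: the bird visits that are logged as category A themselves form a Poisson process with rate 0.78 × 3.9 = 3.042 per hour.
Over the interval, μ = 3.042 × 2 = 6.084 (a 2-hour block = 2 hours).
P(N = 6) = e^(−6.084) · 6.084^6/6! ≈ 0.1605.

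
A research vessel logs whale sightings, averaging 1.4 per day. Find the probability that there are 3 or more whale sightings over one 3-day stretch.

Over the interval, μ = 1.4 × 3 = 4.2 (a 3-day stretch = 3 days).
P(N ≥ 3) = 1 − P(N ≤ 2) = 1 − Σ_{j=0}^{2} e^(−μ) μ^j/j! ≈ 0.7898.

0.7898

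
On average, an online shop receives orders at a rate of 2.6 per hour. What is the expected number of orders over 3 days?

187.2

E[N] = λt = 2.6 × 72 = 187.2 (3 days = 72 hours).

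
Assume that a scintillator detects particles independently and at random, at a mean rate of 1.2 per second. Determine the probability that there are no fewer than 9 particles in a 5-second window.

0.1528

Over the interval, μ = 1.2 × 5 = 6 (a 5-second window = 5 seconds).
P(N ≥ 9) = 1 − P(N ≤ 8) = 1 − Σ_{j=0}^{8} e^(−μ) μ^j/j! ≈ 0.1528.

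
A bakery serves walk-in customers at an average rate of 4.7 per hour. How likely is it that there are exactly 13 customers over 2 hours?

Over the interval, μ = 4.7 × 2 = 9.4 (2 hours).
P(N = 13) = e^(−μ) μ^13/13! = e^(−9.4) · 9.4^13/6227020800 ≈ 0.0594.

0.0594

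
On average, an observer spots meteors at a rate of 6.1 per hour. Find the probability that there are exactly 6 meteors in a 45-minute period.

0.1313

Over the interval, μ = 6.1 × 0.75 = 4.575 (a 45-minute period = 0.75 hours).
P(N = 6) = e^(−μ) μ^6/6! = e^(−4.575) · 4.575^6/720 ≈ 0.1313.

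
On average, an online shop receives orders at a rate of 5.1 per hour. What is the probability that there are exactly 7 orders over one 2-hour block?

0.0847

Over the interval, μ = 5.1 × 2 = 10.2 (a 2-hour block = 2 hours).
P(N = 7) = e^(−μ) μ^7/7! = e^(−10.2) · 10.2^7/5040 ≈ 0.0847.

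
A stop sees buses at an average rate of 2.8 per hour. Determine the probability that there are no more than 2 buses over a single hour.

0.4695

With mean μ = 2.8 per hour,
P(N ≤ 2) = Σ_{j=0}^{2} e^(−μ) μ^j/j! ≈ 0.4695.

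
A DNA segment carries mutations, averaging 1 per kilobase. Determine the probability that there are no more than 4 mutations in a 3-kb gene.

Over the interval, μ = 1 × 3 = 3 (a 3-kb gene = 3 kilobases).
P(N ≤ 4) = Σ_{j=0}^{4} e^(−μ) μ^j/j! ≈ 0.8153.

0.8153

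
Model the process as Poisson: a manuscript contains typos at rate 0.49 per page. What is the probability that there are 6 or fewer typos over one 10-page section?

Over the interval, μ = 0.49 × 10 = 4.9 (a 10-page section = 10 pages).
P(N ≤ 6) = Σ_{j=0}^{6} e^(−μ) μ^j/j! ≈ 0.7767.

0.7767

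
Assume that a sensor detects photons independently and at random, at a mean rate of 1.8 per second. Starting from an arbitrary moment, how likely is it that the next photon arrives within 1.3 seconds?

Inter-arrival times are exponential with rate λ = 1.8 per second.
P(T ≤ 1.3) = 1 − e^(−λt) = 1 − e^(−1.8 × 1.3) = 1 − e^(−2.34) ≈ 0.9037.

0.9037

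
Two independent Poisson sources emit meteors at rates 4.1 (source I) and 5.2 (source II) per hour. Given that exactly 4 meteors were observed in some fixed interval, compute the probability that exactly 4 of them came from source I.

0.0378

Given the total, each event is independently from source I with probability p = λ_I/(λ_I+λ_II) = 4.1/9.3 ≈ 0.4409.
So K ~ Binomial(4, 4.1/9.3): P(K = 4) = C(4,4) · (4.1/9.3)^4 · (5.2/9.3)^0 ≈ 0.0378.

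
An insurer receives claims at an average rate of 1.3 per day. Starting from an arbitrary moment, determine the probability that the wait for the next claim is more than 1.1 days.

0.2393

The wait for the next event is exponential with rate λ = 1.3 per day.
P(T > 1.1) = e^(−λt) = e^(−1.3 × 1.1) = e^(−1.43) ≈ 0.2393.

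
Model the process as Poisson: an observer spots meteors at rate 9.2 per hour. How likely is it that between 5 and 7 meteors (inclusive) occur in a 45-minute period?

Over the interval, μ = 9.2 × 0.75 = 6.9 (a 45-minute period = 0.75 hours).
P(5 ≤ N ≤ 7) = Σ_{j=5}^{7} e^(−6.9) · 6.9^j/j! ≈ 0.4313.

0.4313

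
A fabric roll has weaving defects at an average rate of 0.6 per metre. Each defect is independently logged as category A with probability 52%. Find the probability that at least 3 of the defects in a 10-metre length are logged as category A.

Thinning: the defects that are logged as category A themselves form a Poisson process with rate 0.52 × 0.6 = 0.312 per metre.
Over the interval, μ = 0.312 × 10 = 3.12 (a 10-metre length = 10 metres).
P(N ≥ 3) = 1 − P(N ≤ 2) ≈ 0.6032.

0.6032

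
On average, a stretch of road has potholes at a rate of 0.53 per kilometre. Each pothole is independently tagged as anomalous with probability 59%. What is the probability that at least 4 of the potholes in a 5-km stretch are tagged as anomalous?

0.0739

Thinning: the potholes that are tagged as anomalous themselves form a Poisson process with rate 0.59 × 0.53 = 0.3127 per kilometre.
Over the interval, μ = 0.3127 × 5 = 1.5635 (a 5-km stretch = 5 kilometres).
P(N ≥ 4) = 1 − P(N ≤ 3) ≈ 0.0739.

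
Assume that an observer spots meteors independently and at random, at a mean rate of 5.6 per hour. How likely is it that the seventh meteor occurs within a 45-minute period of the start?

Over the interval, μ = 5.6 × 0.75 = 4.2 (a 45-minute period = 0.75 hours).
The seventh arrival falls in the interval iff at least 7 events occur there: P(S_7 ≤ t) = P(N ≥ 7) = 1 − P(N ≤ 6) ≈ 0.1325.

0.1325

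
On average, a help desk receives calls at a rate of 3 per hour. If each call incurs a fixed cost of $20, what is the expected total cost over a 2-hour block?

E[N] = 3 × 2 = 6 (a 2-hour block = 2 hours); E[cost] = 6 × $20 = $120.

$120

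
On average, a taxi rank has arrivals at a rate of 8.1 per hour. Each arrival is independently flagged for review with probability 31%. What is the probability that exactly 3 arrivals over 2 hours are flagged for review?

0.1391

Thinning: the arrivals that are flagged for review themselves form a Poisson process with rate 0.31 × 8.1 = 2.511 per hour.
Over the interval, μ = 2.511 × 2 = 5.022 (2 hours).
P(N = 3) = e^(−5.022) · 5.022^3/3! ≈ 0.1391.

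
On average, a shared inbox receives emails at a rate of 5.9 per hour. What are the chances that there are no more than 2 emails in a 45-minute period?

Over the interval, μ = 5.9 × 0.75 = 4.425 (a 45-minute period = 0.75 hours).
P(N ≤ 2) = Σ_{j=0}^{2} e^(−μ) μ^j/j! ≈ 0.1822.

0.1822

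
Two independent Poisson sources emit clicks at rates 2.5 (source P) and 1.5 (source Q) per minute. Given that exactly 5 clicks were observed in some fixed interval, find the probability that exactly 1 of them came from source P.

0.0618

Given the total, each event is independently from source P with probability p = λ_P/(λ_P+λ_Q) = 2.5/4 = 0.6250.
So K ~ Binomial(5, 2.5/4): P(K = 1) = C(5,1) · (2.5/4)^1 · (1.5/4)^4 ≈ 0.0618.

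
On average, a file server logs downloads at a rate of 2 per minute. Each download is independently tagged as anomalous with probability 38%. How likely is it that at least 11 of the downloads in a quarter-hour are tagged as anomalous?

Thinning: the downloads that are tagged as anomalous themselves form a Poisson process with rate 0.38 × 2 = 0.76 per minute.
Over the interval, μ = 0.76 × 15 = 11.4 (a quarter-hour = 15 minutes).
P(N ≥ 11) = 1 − P(N ≤ 10) ≈ 0.5869.

0.5869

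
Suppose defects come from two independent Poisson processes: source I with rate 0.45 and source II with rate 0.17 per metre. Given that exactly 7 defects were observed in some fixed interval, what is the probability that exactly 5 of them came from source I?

0.3180

Given the total, each event is independently from source I with probability p = λ_I/(λ_I+λ_II) = 0.45/0.62 ≈ 0.7258.
So K ~ Binomial(7, 0.45/0.62): P(K = 5) = C(7,5) · (0.45/0.62)^5 · (0.17/0.62)^2 ≈ 0.3180.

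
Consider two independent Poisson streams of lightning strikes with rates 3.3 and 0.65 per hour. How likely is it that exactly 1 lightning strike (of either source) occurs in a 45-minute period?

Independent Poisson processes superpose: combined rate λ = 3.3 + 0.65 = 3.95 per hour.
Over the interval, μ = 3.95 × 0.75 = 2.9625 (a 45-minute period = 0.75 hours).
P(N = 1) = e^(−2.9625) · 2.9625^1/1! ≈ 0.1531.

0.1531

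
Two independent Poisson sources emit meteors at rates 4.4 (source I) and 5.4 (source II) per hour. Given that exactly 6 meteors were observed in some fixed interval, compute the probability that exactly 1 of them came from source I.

0.1368

Given the total, each event is independently from source I with probability p = λ_I/(λ_I+λ_II) = 4.4/9.8 ≈ 0.4490.
So K ~ Binomial(6, 4.4/9.8): P(K = 1) = C(6,1) · (4.4/9.8)^1 · (5.4/9.8)^5 ≈ 0.1368.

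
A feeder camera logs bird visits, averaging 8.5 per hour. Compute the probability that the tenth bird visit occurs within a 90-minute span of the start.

0.8170

Over the interval, μ = 8.5 × 1.5 = 12.75 (a 90-minute span = 1.5 hours).
The tenth arrival falls in the interval iff at least 10 events occur there: P(S_10 ≤ t) = P(N ≥ 10) = 1 − P(N ≤ 9) ≈ 0.8170.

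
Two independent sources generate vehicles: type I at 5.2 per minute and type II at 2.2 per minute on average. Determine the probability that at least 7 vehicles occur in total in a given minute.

0.6080

Independent Poisson processes superpose: combined rate λ = 5.2 + 2.2 = 7.4 per minute.
So μ = 7.4.
P(N ≥ 7) = 1 − P(N ≤ 6) ≈ 0.6080.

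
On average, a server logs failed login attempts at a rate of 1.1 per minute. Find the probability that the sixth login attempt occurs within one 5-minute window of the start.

0.4711

Over the interval, μ = 1.1 × 5 = 5.5 (a 5-minute window = 5 minutes).
The sixth arrival falls in the interval iff at least 6 events occur there: P(S_6 ≤ t) = P(N ≥ 6) = 1 − P(N ≤ 5) ≈ 0.4711.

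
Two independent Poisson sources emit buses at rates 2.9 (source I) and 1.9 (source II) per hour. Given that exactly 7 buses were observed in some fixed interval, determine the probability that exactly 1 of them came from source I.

Given the total, each event is independently from source I with probability p = λ_I/(λ_I+λ_II) = 2.9/4.8 ≈ 0.6042.
So K ~ Binomial(7, 2.9/4.8): P(K = 1) = C(7,1) · (2.9/4.8)^1 · (1.9/4.8)^6 ≈ 0.0163.

0.0163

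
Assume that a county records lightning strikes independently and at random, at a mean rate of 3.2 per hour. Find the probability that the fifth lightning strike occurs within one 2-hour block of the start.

0.7649

Over the interval, μ = 3.2 × 2 = 6.4 (a 2-hour block = 2 hours).
The fifth arrival falls in the interval iff at least 5 events occur there: P(S_5 ≤ t) = P(N ≥ 5) = 1 − P(N ≤ 4) ≈ 0.7649.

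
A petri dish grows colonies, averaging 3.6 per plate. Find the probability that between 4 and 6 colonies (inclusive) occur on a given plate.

With mean μ = 3.6 per plate,
P(4 ≤ N ≤ 6) = Σ_{j=4}^{6} e^(−3.6) · 3.6^j/j! ≈ 0.4115.

0.4115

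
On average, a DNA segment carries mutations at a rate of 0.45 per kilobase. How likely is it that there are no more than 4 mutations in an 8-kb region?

0.7064

Over the interval, μ = 0.45 × 8 = 3.6 (an 8-kb region = 8 kilobases).
P(N ≤ 4) = Σ_{j=0}^{4} e^(−μ) μ^j/j! ≈ 0.7064.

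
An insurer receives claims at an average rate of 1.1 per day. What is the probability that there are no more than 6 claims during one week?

Over the interval, μ = 1.1 × 7 = 7.7 (a week = 7 days).
P(N ≤ 6) = Σ_{j=0}^{6} e^(−μ) μ^j/j! ≈ 0.3514.

0.3514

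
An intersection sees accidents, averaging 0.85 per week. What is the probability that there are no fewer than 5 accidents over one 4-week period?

Over the interval, μ = 0.85 × 4 = 3.4 (a 4-week period = 4 weeks).
P(N ≥ 5) = 1 − P(N ≤ 4) = 1 − Σ_{j=0}^{4} e^(−μ) μ^j/j! ≈ 0.2558.

0.2558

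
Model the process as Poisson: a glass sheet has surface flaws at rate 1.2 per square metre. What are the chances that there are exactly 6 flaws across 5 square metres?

Over the interval, μ = 1.2 × 5 = 6 (5 square metres).
P(N = 6) = e^(−μ) μ^6/6! = e^(−6) · 6^6/720 ≈ 0.1606.

0.1606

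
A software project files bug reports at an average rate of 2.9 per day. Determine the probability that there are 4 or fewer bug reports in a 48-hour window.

0.3127

Over the interval, μ = 2.9 × 2 = 5.8 (a 48-hour window = 2 days).
P(N ≤ 4) = Σ_{j=0}^{4} e^(−μ) μ^j/j! ≈ 0.3127.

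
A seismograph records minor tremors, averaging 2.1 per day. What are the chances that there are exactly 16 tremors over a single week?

0.0938

Over the interval, μ = 2.1 × 7 = 14.7 (a week = 7 days).
P(N = 16) = e^(−μ) μ^16/16! = e^(−14.7) · 14.7^16/20922789888000 ≈ 0.0938.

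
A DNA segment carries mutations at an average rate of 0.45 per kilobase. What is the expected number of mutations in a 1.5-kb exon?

E[N] = λt = 0.45 × 1.5 = 0.675 (a 1.5-kb exon = 1.5 kilobases).

0.675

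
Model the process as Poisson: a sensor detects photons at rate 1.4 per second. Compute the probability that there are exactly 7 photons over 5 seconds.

0.1490

Over the interval, μ = 1.4 × 5 = 7 (5 seconds).
P(N = 7) = e^(−μ) μ^7/7! = e^(−7) · 7^7/5040 ≈ 0.1490.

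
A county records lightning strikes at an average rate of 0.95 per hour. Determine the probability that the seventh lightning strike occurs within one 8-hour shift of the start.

0.6354

Over the interval, μ = 0.95 × 8 = 7.6 (an 8-hour shift = 8 hours).
The seventh arrival falls in the interval iff at least 7 events occur there: P(S_7 ≤ t) = P(N ≥ 7) = 1 − P(N ≤ 6) ≈ 0.6354.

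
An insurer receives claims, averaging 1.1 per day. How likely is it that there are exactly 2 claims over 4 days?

Over the interval, μ = 1.1 × 4 = 4.4 (4 days).
P(N = 2) = e^(−μ) μ^2/2! = e^(−4.4) · 4.4^2/2 ≈ 0.1188.

0.1188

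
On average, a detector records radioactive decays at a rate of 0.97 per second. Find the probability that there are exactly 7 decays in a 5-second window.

Over the interval, μ = 0.97 × 5 = 4.85 (a 5-second window = 5 seconds).
P(N = 7) = e^(−μ) μ^7/7! = e^(−4.85) · 4.85^7/5040 ≈ 0.0980.

0.0980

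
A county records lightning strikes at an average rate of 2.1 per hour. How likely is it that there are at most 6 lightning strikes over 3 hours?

0.5582

Over the interval, μ = 2.1 × 3 = 6.3 (3 hours).
P(N ≤ 6) = Σ_{j=0}^{6} e^(−μ) μ^j/j! ≈ 0.5582.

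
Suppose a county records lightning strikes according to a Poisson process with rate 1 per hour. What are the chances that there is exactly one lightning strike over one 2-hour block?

0.2707

Over the interval, μ = 1 × 2 = 2 (a 2-hour block = 2 hours).
P(N = 1) = e^(−μ) μ^1/1! = e^(−2) · 2^1/1 ≈ 0.2707.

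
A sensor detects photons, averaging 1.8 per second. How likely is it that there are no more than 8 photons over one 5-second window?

0.4557

Over the interval, μ = 1.8 × 5 = 9 (a 5-second window = 5 seconds).
P(N ≤ 8) = Σ_{j=0}^{8} e^(−μ) μ^j/j! ≈ 0.4557.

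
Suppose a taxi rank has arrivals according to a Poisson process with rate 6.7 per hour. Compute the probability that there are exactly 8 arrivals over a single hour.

0.1240

With mean μ = 6.7 per hour,
P(N = 8) = e^(−μ) μ^8/8! = e^(−6.7) · 6.7^8/40320 ≈ 0.1240.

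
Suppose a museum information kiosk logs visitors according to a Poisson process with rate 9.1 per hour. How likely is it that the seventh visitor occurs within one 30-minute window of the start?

0.1754

Over the interval, μ = 9.1 × 0.5 = 4.55 (a 30-minute window = 0.5 hours).
The seventh arrival falls in the interval iff at least 7 events occur there: P(S_7 ≤ t) = P(N ≥ 7) = 1 − P(N ≤ 6) ≈ 0.1754.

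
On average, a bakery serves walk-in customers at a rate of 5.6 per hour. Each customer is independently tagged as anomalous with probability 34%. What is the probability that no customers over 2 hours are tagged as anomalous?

Thinning: the customers that are tagged as anomalous themselves form a Poisson process with rate 0.34 × 5.6 = 1.904 per hour.
Over the interval, μ = 1.904 × 2 = 3.808 (2 hours).
P(N = 0) = e^(−3.808) · 3.808^0/0! ≈ 0.0222.

0.0222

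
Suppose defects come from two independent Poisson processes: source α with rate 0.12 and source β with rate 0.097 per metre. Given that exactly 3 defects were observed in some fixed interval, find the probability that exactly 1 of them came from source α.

Given the total, each event is independently from source α with probability p = λ_α/(λ_α+λ_β) = 0.12/0.217 ≈ 0.5530.
So K ~ Binomial(3, 0.12/0.217): P(K = 1) = C(3,1) · (0.12/0.217)^1 · (0.097/0.217)^2 ≈ 0.3315.

0.3315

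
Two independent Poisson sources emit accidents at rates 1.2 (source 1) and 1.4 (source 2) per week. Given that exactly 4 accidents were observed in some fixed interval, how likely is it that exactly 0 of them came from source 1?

Given the total, each event is independently from source 1 with probability p = λ_1/(λ_1+λ_2) = 1.2/2.6 ≈ 0.4615.
So K ~ Binomial(4, 1.2/2.6): P(K = 0) = C(4,0) · (1.2/2.6)^0 · (1.4/2.6)^4 ≈ 0.0841.

0.0841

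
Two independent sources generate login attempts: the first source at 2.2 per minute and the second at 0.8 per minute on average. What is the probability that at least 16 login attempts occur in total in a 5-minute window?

Independent Poisson processes superpose: combined rate λ = 2.2 + 0.8 = 3 per minute.
Over the interval, μ = 3 × 5 = 15 (a 5-minute window = 5 minutes).
P(N ≥ 16) = 1 − P(N ≤ 15) ≈ 0.4319.

0.4319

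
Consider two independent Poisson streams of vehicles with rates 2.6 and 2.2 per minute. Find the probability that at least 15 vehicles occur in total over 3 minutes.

0.4719

Independent Poisson processes superpose: combined rate λ = 2.6 + 2.2 = 4.8 per minute.
Over the interval, μ = 4.8 × 3 = 14.4 (3 minutes).
P(N ≥ 15) = 1 − P(N ≤ 14) ≈ 0.4719.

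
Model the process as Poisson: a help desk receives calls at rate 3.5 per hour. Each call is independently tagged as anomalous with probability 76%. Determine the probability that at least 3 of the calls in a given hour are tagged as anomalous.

Thinning: the calls that are tagged as anomalous themselves form a Poisson process with rate 0.76 × 3.5 = 2.66 per hour.
So μ = 2.66.
P(N ≥ 3) = 1 − P(N ≤ 2) ≈ 0.4965.

0.4965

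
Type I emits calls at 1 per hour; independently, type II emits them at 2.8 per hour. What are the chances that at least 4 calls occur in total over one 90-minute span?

Independent Poisson processes superpose: combined rate λ = 1 + 2.8 = 3.8 per hour.
Over the interval, μ = 3.8 × 1.5 = 5.7 (a 90-minute span = 1.5 hours).
P(N ≥ 4) = 1 − P(N ≤ 3) ≈ 0.8200.

0.8200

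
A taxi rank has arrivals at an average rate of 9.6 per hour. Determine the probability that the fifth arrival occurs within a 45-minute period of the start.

Over the interval, μ = 9.6 × 0.75 = 7.2 (a 45-minute period = 0.75 hours).
The fifth arrival falls in the interval iff at least 5 events occur there: P(S_5 ≤ t) = P(N ≥ 5) = 1 − P(N ≤ 4) ≈ 0.8445.

0.8445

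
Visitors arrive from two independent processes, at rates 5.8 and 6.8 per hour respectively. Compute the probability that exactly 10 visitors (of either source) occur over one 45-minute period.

Independent Poisson processes superpose: combined rate λ = 5.8 + 6.8 = 12.6 per hour.
Over the interval, μ = 12.6 × 0.75 = 9.45 (a 45-minute period = 0.75 hours).
P(N = 10) = e^(−9.45) · 9.45^10/10! ≈ 0.1232.

0.1232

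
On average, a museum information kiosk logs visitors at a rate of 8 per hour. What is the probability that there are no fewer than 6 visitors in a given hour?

0.8088

With mean μ = 8 per hour,
P(N ≥ 6) = 1 − P(N ≤ 5) = 1 − Σ_{j=0}^{5} e^(−μ) μ^j/j! ≈ 0.8088.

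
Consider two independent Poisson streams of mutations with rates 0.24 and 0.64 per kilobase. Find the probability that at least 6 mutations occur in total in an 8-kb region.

Independent Poisson processes superpose: combined rate λ = 0.24 + 0.64 = 0.88 per kilobase.
Over the interval, μ = 0.88 × 8 = 7.04 (an 8-kb region = 8 kilobases).
P(N ≥ 6) = 1 − P(N ≤ 5) ≈ 0.7044.

0.7044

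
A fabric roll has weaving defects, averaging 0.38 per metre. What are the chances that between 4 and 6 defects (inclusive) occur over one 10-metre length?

0.4356

Over the interval, μ = 0.38 × 10 = 3.8 (a 10-metre length = 10 metres).
P(4 ≤ N ≤ 6) = Σ_{j=4}^{6} e^(−3.8) · 3.8^j/j! ≈ 0.4356.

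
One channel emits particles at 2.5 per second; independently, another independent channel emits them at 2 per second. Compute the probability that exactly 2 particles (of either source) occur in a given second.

0.1125

Independent Poisson processes superpose: combined rate λ = 2.5 + 2 = 4.5 per second.
So μ = 4.5.
P(N = 2) = e^(−4.5) · 4.5^2/2! ≈ 0.1125.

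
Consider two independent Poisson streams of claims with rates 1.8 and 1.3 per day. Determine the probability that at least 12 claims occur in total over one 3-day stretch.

0.2270

Independent Poisson processes superpose: combined rate λ = 1.8 + 1.3 = 3.1 per day.
Over the interval, μ = 3.1 × 3 = 9.3 (a 3-day stretch = 3 days).
P(N ≥ 12) = 1 − P(N ≤ 11) ≈ 0.2270.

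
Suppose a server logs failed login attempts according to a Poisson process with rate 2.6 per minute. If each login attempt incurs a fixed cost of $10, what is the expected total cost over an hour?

$1560

E[N] = 2.6 × 60 = 156 (an hour = 60 minutes); E[cost] = 156 × $10 = $1560.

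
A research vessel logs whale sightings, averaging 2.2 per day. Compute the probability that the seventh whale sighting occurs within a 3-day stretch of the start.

Over the interval, μ = 2.2 × 3 = 6.6 (a 3-day stretch = 3 days).
The seventh arrival falls in the interval iff at least 7 events occur there: P(S_7 ≤ t) = P(N ≥ 7) = 1 − P(N ≤ 6) ≈ 0.4892.

0.4892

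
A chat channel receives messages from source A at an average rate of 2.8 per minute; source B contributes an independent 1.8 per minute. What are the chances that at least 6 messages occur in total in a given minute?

0.3142

Independent Poisson processes superpose: combined rate λ = 2.8 + 1.8 = 4.6 per minute.
So μ = 4.6.
P(N ≥ 6) = 1 − P(N ≤ 5) ≈ 0.3142.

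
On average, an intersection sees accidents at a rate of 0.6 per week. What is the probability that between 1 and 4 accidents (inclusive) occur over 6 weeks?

0.6791

Over the interval, μ = 0.6 × 6 = 3.6 (6 weeks).
P(1 ≤ N ≤ 4) = Σ_{j=1}^{4} e^(−3.6) · 3.6^j/j! ≈ 0.6791.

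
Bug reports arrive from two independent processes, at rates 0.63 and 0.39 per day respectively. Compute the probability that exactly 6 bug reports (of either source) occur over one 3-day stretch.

Independent Poisson processes superpose: combined rate λ = 0.63 + 0.39 = 1.02 per day.
Over the interval, μ = 1.02 × 3 = 3.06 (a 3-day stretch = 3 days).
P(N = 6) = e^(−3.06) · 3.06^6/6! ≈ 0.0535.

0.0535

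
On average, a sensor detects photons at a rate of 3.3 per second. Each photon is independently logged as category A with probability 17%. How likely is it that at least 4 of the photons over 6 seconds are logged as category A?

0.4342

Thinning: the photons that are logged as category A themselves form a Poisson process with rate 0.17 × 3.3 = 0.561 per second.
Over the interval, μ = 0.561 × 6 = 3.366 (6 seconds).
P(N ≥ 4) = 1 − P(N ≤ 3) ≈ 0.4342.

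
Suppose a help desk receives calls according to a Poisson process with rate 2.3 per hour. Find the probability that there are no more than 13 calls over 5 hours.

Over the interval, μ = 2.3 × 5 = 11.5 (5 hours).
P(N ≤ 13) = Σ_{j=0}^{13} e^(−μ) μ^j/j! ≈ 0.7330.

0.7330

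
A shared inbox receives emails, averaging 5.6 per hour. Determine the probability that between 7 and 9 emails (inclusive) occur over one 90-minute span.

0.3989

Over the interval, μ = 5.6 × 1.5 = 8.4 (a 90-minute span = 1.5 hours).
P(7 ≤ N ≤ 9) = Σ_{j=7}^{9} e^(−8.4) · 8.4^j/j! ≈ 0.3989.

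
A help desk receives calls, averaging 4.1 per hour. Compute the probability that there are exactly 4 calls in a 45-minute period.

Over the interval, μ = 4.1 × 0.75 = 3.075 (a 45-minute period = 0.75 hours).
P(N = 4) = e^(−μ) μ^4/4! = e^(−3.075) · 3.075^4/24 ≈ 0.1721.

0.1721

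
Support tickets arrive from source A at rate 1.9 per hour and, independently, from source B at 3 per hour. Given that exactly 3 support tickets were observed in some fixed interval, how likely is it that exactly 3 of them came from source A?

0.0583

Given the total, each event is independently from source A with probability p = λ_A/(λ_A+λ_B) = 1.9/4.9 ≈ 0.3878.
So K ~ Binomial(3, 1.9/4.9): P(K = 3) = C(3,3) · (1.9/4.9)^3 · (3/4.9)^0 ≈ 0.0583.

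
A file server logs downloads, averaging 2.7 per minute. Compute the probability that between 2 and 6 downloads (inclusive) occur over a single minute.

0.7308

With mean μ = 2.7 per minute,
P(2 ≤ N ≤ 6) = Σ_{j=2}^{6} e^(−2.7) · 2.7^j/j! ≈ 0.7308.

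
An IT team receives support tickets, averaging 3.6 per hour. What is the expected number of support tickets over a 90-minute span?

5.4

E[N] = λt = 3.6 × 1.5 = 5.4 (a 90-minute span = 1.5 hours).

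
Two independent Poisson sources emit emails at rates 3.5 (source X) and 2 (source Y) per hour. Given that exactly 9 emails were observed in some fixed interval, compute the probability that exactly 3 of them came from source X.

0.0500

Given the total, each event is independently from source X with probability p = λ_X/(λ_X+λ_Y) = 3.5/5.5 ≈ 0.6364.
So K ~ Binomial(9, 3.5/5.5): P(K = 3) = C(9,3) · (3.5/5.5)^3 · (2/5.5)^6 ≈ 0.0500.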